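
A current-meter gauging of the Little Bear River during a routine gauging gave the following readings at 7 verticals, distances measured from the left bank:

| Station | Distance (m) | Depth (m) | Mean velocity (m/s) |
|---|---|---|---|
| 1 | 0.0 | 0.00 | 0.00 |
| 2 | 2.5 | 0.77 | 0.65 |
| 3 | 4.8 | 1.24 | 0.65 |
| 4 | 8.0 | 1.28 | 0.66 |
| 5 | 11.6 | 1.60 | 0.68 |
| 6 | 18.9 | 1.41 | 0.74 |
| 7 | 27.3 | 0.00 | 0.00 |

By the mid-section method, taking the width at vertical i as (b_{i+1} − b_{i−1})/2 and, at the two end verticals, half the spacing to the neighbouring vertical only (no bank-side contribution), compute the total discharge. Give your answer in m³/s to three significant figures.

w_2 = (4.8 − 0.0)/2 = 2.4 m; q_2 = 0.65 × 0.77 × 2.4 = 1.201 m³/s
w_3 = (8.0 − 2.5)/2 = 2.75 m; q_3 = 0.65 × 1.24 × 2.75 = 2.217 m³/s
w_4 = (11.6 − 4.8)/2 = 3.4 m; q_4 = 0.66 × 1.28 × 3.4 = 2.872 m³/s
w_5 = (18.9 − 8.0)/2 = 5.45 m; q_5 = 0.68 × 1.60 × 5.45 = 5.930 m³/s
w_6 = (27.3 − 11.6)/2 = 7.85 m; q_6 = 0.74 × 1.41 × 7.85 = 8.191 m³/s
Stations 1, 7 contribute zero (depth or velocity is 0).
Q = Σ qᵢ = 20.41 m³/s

20.4 m³/s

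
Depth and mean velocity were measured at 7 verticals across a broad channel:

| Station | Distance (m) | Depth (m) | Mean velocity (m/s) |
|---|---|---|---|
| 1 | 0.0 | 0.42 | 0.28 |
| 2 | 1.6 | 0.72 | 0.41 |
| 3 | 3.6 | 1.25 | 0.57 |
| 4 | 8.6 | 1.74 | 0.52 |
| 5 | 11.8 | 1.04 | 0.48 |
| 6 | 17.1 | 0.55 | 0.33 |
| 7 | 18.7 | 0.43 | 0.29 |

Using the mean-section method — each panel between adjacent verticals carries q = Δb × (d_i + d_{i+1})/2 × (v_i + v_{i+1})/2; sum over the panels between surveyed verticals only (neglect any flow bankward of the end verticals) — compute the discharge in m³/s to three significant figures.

9.53 m³/s

Panel 1-2: Δb = 1.6 m, d̄ = (0.42+0.72)/2 = 0.57, v̄ = (0.28+0.41)/2 = 0.345 → q = 1.6×0.57×0.345 = 0.3146 m³/s
Panel 2-3: Δb = 2 m, d̄ = (0.72+1.25)/2 = 0.985, v̄ = (0.41+0.57)/2 = 0.49 → q = 2×0.985×0.49 = 0.9653 m³/s
Panel 3-4: Δb = 5 m, d̄ = (1.25+1.74)/2 = 1.495, v̄ = (0.57+0.52)/2 = 0.545 → q = 5×1.495×0.545 = 4.074 m³/s
Panel 4-5: Δb = 3.2 m, d̄ = (1.74+1.04)/2 = 1.39, v̄ = (0.52+0.48)/2 = 0.5 → q = 3.2×1.39×0.5 = 2.224 m³/s
Panel 5-6: Δb = 5.3 m, d̄ = (1.04+0.55)/2 = 0.795, v̄ = (0.48+0.33)/2 = 0.405 → q = 5.3×0.795×0.405 = 1.706 m³/s
Panel 6-7: Δb = 1.6 m, d̄ = (0.55+0.43)/2 = 0.49, v̄ = (0.33+0.29)/2 = 0.31 → q = 1.6×0.49×0.31 = 0.2430 m³/s
Q = Σ q = 9.527 m³/s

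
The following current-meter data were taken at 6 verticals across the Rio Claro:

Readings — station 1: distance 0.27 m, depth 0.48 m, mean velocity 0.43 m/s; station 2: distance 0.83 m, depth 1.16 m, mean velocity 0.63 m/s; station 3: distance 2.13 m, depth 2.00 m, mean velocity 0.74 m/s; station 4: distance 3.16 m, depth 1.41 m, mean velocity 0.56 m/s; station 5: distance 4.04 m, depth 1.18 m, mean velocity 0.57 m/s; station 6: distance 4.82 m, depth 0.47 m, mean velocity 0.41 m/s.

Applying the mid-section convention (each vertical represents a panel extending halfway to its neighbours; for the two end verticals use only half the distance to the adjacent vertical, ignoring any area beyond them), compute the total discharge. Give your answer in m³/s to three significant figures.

w_1 = (0.83 − 0.27)/2 = 0.28 m; q_1 = 0.43 × 0.48 × 0.28 = 0.05779 m³/s
w_2 = (2.13 − 0.27)/2 = 0.93 m; q_2 = 0.63 × 1.16 × 0.93 = 0.6796 m³/s
w_3 = (3.16 − 0.83)/2 = 1.165 m; q_3 = 0.74 × 2.00 × 1.165 = 1.724 m³/s
w_4 = (4.04 − 2.13)/2 = 0.955 m; q_4 = 0.56 × 1.41 × 0.955 = 0.7541 m³/s
w_5 = (4.82 − 3.16)/2 = 0.83 m; q_5 = 0.57 × 1.18 × 0.83 = 0.5583 m³/s
w_6 = (4.82 − 4.04)/2 = 0.39 m; q_6 = 0.41 × 0.47 × 0.39 = 0.07515 m³/s
Q = Σ qᵢ = 3.849 m³/s

3.85 m³/s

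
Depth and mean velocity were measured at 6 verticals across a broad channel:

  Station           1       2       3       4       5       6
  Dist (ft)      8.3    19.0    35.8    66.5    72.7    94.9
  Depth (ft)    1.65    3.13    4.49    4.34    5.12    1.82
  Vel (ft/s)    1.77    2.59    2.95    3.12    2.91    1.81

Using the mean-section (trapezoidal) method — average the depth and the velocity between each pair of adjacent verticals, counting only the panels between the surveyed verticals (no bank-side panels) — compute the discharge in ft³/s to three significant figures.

Panel 1-2: Δb = 10.7 ft, d̄ = (1.65+3.13)/2 = 2.39, v̄ = (1.77+2.59)/2 = 2.18 → q = 10.7×2.39×2.18 = 55.75 ft³/s
Panel 2-3: Δb = 16.8 ft, d̄ = (3.13+4.49)/2 = 3.81, v̄ = (2.59+2.95)/2 = 2.77 → q = 16.8×3.81×2.77 = 177.3 ft³/s
Panel 3-4: Δb = 30.7 ft, d̄ = (4.49+4.34)/2 = 4.415, v̄ = (2.95+3.12)/2 = 3.035 → q = 30.7×4.415×3.035 = 411.4 ft³/s
Panel 4-5: Δb = 6.2 ft, d̄ = (4.34+5.12)/2 = 4.73, v̄ = (3.12+2.91)/2 = 3.015 → q = 6.2×4.73×3.015 = 88.42 ft³/s
Panel 5-6: Δb = 22.2 ft, d̄ = (5.12+1.82)/2 = 3.47, v̄ = (2.91+1.81)/2 = 2.36 → q = 22.2×3.47×2.36 = 181.8 ft³/s
Q = Σ q = 914.6 ft³/s

915 ft³/s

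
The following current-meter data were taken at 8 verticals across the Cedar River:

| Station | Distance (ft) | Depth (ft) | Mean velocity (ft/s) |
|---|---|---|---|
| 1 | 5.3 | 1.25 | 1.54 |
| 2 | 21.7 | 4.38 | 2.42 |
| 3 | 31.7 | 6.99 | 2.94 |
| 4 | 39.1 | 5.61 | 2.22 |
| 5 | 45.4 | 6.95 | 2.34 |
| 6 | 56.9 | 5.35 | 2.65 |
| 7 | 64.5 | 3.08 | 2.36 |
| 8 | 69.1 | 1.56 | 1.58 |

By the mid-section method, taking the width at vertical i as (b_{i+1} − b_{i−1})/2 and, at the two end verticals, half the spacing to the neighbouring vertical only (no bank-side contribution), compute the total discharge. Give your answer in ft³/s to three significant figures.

w_1 = (21.7 − 5.3)/2 = 8.2 ft; q_1 = 1.54 × 1.25 × 8.2 = 15.79 ft³/s
w_2 = (31.7 − 5.3)/2 = 13.2 ft; q_2 = 2.42 × 4.38 × 13.2 = 139.9 ft³/s
w_3 = (39.1 − 21.7)/2 = 8.7 ft; q_3 = 2.94 × 6.99 × 8.7 = 178.8 ft³/s
w_4 = (45.4 − 31.7)/2 = 6.85 ft; q_4 = 2.22 × 5.61 × 6.85 = 85.31 ft³/s
w_5 = (56.9 − 39.1)/2 = 8.9 ft; q_5 = 2.34 × 6.95 × 8.9 = 144.7 ft³/s
w_6 = (64.5 − 45.4)/2 = 9.55 ft; q_6 = 2.65 × 5.35 × 9.55 = 135.4 ft³/s
w_7 = (69.1 − 56.9)/2 = 6.1 ft; q_7 = 2.36 × 3.08 × 6.1 = 44.34 ft³/s
w_8 = (69.1 − 64.5)/2 = 2.3 ft; q_8 = 1.58 × 1.56 × 2.3 = 5.669 ft³/s
Q = Σ qᵢ = 749.9 ft³/s

750 ft³/s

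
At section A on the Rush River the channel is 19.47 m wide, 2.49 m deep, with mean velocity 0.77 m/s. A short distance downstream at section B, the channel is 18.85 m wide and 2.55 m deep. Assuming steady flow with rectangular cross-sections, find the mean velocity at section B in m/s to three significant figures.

Q = A₁V₁ = (19.47×2.49) × 0.77 = 37.33 m³/s
A₂ = 18.85 × 2.55 = 48.07 m²
V₂ = Q/A₂ = 37.33/48.07 = 0.7766 m/s

0.777 m/s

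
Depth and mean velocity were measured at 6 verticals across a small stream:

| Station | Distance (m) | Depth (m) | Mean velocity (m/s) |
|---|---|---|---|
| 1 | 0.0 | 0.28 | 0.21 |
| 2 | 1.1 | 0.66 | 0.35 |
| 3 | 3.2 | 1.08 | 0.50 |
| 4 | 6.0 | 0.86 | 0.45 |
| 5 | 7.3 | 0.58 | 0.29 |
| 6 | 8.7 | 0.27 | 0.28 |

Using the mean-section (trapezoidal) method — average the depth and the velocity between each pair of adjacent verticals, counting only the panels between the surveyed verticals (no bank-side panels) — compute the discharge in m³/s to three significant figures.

2.73 m³/s

Panel 1-2: Δb = 1.1 m, d̄ = (0.28+0.66)/2 = 0.47, v̄ = (0.21+0.35)/2 = 0.28 → q = 1.1×0.47×0.28 = 0.1448 m³/s
Panel 2-3: Δb = 2.1 m, d̄ = (0.66+1.08)/2 = 0.87, v̄ = (0.35+0.50)/2 = 0.425 → q = 2.1×0.87×0.425 = 0.7765 m³/s
Panel 3-4: Δb = 2.8 m, d̄ = (1.08+0.86)/2 = 0.97, v̄ = (0.50+0.45)/2 = 0.475 → q = 2.8×0.97×0.475 = 1.290 m³/s
Panel 4-5: Δb = 1.3 m, d̄ = (0.86+0.58)/2 = 0.72, v̄ = (0.45+0.29)/2 = 0.37 → q = 1.3×0.72×0.37 = 0.3463 m³/s
Panel 5-6: Δb = 1.4 m, d̄ = (0.58+0.27)/2 = 0.425, v̄ = (0.29+0.28)/2 = 0.285 → q = 1.4×0.425×0.285 = 0.1696 m³/s
Q = Σ q = 2.727 m³/s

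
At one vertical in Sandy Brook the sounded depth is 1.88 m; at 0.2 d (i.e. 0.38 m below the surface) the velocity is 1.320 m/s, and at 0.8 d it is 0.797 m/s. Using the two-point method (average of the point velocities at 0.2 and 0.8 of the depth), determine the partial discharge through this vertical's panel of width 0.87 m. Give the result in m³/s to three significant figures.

v̄ = (1.320 + 0.797) / 2 = 1.059 m/s
q = v̄ × d × w = 1.059 × 1.88 × 0.87 = 1.731 m³/s

1.73 m³/s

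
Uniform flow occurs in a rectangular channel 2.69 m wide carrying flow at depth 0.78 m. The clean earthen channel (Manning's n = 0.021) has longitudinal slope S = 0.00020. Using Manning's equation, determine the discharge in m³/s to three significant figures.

A = b·y = 2.69 × 0.78 = 2.098 m²
P = b + 2y = 2.69 + 2×0.78 = 4.250 m
R = A/P = 2.098/4.250 = 0.4937 m
Q = (1/n)·A·R^(2/3)·S^(1/2) = (1/0.021) × 2.098 × 0.4937^(2/3) × 0.00020^(1/2) = 0.8826 m³/s

0.883 m³/s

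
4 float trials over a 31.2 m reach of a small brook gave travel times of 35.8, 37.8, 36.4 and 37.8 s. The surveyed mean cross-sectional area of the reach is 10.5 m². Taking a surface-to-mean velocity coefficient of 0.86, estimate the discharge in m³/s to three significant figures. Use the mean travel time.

t̄ = (35.8 + 37.8 + 36.4 + 37.8) / 4 = 36.95 s
v_surface = L / t̄ = 31.2 / 36.95 = 0.8444 m/s
v_mean = 0.86 × 0.8444 = 0.7262 m/s
Q = A × v_mean = 10.5 × 0.7262 = 7.625 m³/s

7.62 m³/s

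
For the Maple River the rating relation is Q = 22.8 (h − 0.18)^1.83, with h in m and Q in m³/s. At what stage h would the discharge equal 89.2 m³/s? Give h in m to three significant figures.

2.29 m

h − h₀ = (Q/C)^(1/b) = (89.2/22.8)^(1/1.83) = 2.107 m
h = 0.18 + 2.107 = 2.287 m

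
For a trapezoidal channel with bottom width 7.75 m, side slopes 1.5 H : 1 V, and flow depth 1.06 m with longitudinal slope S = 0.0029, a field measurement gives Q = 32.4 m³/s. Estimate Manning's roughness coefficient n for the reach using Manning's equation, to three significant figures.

0.0148

A = (b + z·y)·y = (7.75 + 1.5×1.06)×1.06 = 9.900 m²
P = b + 2y√(1+z²) = 7.75 + 2×1.06×√(1+1.5²) = 11.57 m
R = A/P = 9.900/11.57 = 0.8556 m
n = (1/Q)·A·R^(2/3)·S^(1/2) = (1/32.4) × 9.900 × 0.9012 × 0.05385 = 0.01483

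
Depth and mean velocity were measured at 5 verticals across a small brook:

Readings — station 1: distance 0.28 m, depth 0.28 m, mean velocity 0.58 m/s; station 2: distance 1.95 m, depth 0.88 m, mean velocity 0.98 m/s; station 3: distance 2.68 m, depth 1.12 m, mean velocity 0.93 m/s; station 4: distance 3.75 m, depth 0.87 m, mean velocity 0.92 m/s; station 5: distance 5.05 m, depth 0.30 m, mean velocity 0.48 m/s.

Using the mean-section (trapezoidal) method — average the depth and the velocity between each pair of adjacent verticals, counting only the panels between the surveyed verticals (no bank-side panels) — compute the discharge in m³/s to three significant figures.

Panel 1-2: Δb = 1.67 m, d̄ = (0.28+0.88)/2 = 0.58, v̄ = (0.58+0.98)/2 = 0.78 → q = 1.67×0.58×0.78 = 0.7555 m³/s
Panel 2-3: Δb = 0.73 m, d̄ = (0.88+1.12)/2 = 1, v̄ = (0.98+0.93)/2 = 0.955 → q = 0.73×1×0.955 = 0.6972 m³/s
Panel 3-4: Δb = 1.07 m, d̄ = (1.12+0.87)/2 = 0.995, v̄ = (0.93+0.92)/2 = 0.925 → q = 1.07×0.995×0.925 = 0.9848 m³/s
Panel 4-5: Δb = 1.3 m, d̄ = (0.87+0.30)/2 = 0.585, v̄ = (0.92+0.48)/2 = 0.7 → q = 1.3×0.585×0.7 = 0.5324 m³/s
Q = Σ q = 2.970 m³/s

2.97 m³/s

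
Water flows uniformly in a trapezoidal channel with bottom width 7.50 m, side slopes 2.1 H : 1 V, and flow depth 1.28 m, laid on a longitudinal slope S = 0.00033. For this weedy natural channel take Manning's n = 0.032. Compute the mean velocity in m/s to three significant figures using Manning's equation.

0.556 m/s

A = (b + z·y)·y = (7.50 + 2.1×1.28)×1.28 = 13.04 m²
P = b + 2y√(1+z²) = 7.50 + 2×1.28×√(1+2.1²) = 13.45 m
R = A/P = 13.04/13.45 = 0.9692 m
Q = (1/n)·A·R^(2/3)·S^(1/2) = (1/0.032) × 13.04 × 0.9692^(2/3) × 0.00033^(1/2) = 7.250 m³/s
V = Q/A = 7.250/13.04 = 0.5560 m/s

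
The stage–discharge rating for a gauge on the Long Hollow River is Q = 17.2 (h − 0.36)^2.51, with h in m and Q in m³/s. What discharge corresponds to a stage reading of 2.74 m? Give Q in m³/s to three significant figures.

Q = 17.2 × (2.74 − 0.36)^2.51 = 17.2 × 2.38^2.51 = 151.6 m³/s

152 m³/s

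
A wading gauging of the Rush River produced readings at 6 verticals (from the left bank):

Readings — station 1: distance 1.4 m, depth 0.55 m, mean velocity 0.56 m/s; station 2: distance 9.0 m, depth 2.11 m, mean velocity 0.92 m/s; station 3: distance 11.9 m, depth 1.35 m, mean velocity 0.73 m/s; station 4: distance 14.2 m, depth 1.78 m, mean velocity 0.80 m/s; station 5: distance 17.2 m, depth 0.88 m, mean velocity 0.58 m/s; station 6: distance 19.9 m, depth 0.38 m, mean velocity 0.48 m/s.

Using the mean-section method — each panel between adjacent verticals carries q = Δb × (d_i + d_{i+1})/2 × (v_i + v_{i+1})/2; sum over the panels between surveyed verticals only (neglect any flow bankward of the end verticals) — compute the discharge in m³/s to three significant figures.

Panel 1-2: Δb = 7.6 m, d̄ = (0.55+2.11)/2 = 1.33, v̄ = (0.56+0.92)/2 = 0.74 → q = 7.6×1.33×0.74 = 7.480 m³/s
Panel 2-3: Δb = 2.9 m, d̄ = (2.11+1.35)/2 = 1.73, v̄ = (0.92+0.73)/2 = 0.825 → q = 2.9×1.73×0.825 = 4.139 m³/s
Panel 3-4: Δb = 2.3 m, d̄ = (1.35+1.78)/2 = 1.565, v̄ = (0.73+0.80)/2 = 0.765 → q = 2.3×1.565×0.765 = 2.754 m³/s
Panel 4-5: Δb = 3 m, d̄ = (1.78+0.88)/2 = 1.33, v̄ = (0.80+0.58)/2 = 0.69 → q = 3×1.33×0.69 = 2.753 m³/s
Panel 5-6: Δb = 2.7 m, d̄ = (0.88+0.38)/2 = 0.63, v̄ = (0.58+0.48)/2 = 0.53 → q = 2.7×0.63×0.53 = 0.9015 m³/s
Q = Σ q = 18.03 m³/s

18.0 m³/s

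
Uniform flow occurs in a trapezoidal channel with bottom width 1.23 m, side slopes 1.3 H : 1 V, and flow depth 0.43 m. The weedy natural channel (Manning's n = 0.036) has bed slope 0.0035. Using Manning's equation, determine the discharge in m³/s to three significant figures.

A = (b + z·y)·y = (1.23 + 1.3×0.43)×0.43 = 0.7693 m²
P = b + 2y√(1+z²) = 1.23 + 2×0.43×√(1+1.3²) = 2.641 m
R = A/P = 0.7693/2.641 = 0.2913 m
Q = (1/n)·A·R^(2/3)·S^(1/2) = (1/0.036) × 0.7693 × 0.2913^(2/3) × 0.0035^(1/2) = 0.5556 m³/s

0.556 m³/s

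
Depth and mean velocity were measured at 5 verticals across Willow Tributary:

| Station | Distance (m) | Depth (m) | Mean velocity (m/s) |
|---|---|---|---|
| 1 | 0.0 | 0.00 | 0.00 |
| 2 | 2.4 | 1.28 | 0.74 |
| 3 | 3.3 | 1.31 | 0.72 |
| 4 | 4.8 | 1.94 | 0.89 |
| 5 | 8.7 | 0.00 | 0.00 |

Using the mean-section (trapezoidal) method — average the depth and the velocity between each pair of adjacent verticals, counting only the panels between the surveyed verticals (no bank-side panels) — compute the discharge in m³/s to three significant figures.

5.06 m³/s

Panel 1-2: Δb = 2.4 m, d̄ = (0.00+1.28)/2 = 0.64, v̄ = (0.00+0.74)/2 = 0.37 → q = 2.4×0.64×0.37 = 0.5683 m³/s
Panel 2-3: Δb = 0.9 m, d̄ = (1.28+1.31)/2 = 1.295, v̄ = (0.74+0.72)/2 = 0.73 → q = 0.9×1.295×0.73 = 0.8508 m³/s
Panel 3-4: Δb = 1.5 m, d̄ = (1.31+1.94)/2 = 1.625, v̄ = (0.72+0.89)/2 = 0.805 → q = 1.5×1.625×0.805 = 1.962 m³/s
Panel 4-5: Δb = 3.9 m, d̄ = (1.94+0.00)/2 = 0.97, v̄ = (0.89+0.00)/2 = 0.445 → q = 3.9×0.97×0.445 = 1.683 m³/s
Q = Σ q = 5.065 m³/s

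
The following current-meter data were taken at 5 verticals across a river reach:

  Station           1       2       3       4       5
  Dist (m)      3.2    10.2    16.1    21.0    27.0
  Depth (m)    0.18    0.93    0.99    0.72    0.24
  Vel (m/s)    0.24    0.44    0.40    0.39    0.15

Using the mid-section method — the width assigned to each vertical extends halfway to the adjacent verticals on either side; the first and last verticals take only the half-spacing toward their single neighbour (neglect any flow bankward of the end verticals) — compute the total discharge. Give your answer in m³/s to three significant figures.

w_1 = (10.2 − 3.2)/2 = 3.5 m; q_1 = 0.24 × 0.18 × 3.5 = 0.1512 m³/s
w_2 = (16.1 − 3.2)/2 = 6.45 m; q_2 = 0.44 × 0.93 × 6.45 = 2.639 m³/s
w_3 = (21.0 − 10.2)/2 = 5.4 m; q_3 = 0.40 × 0.99 × 5.4 = 2.138 m³/s
w_4 = (27.0 − 16.1)/2 = 5.45 m; q_4 = 0.39 × 0.72 × 5.45 = 1.530 m³/s
w_5 = (27.0 − 21.0)/2 = 3 m; q_5 = 0.15 × 0.24 × 3 = 0.1080 m³/s
Q = Σ qᵢ = 6.567 m³/s

6.57 m³/s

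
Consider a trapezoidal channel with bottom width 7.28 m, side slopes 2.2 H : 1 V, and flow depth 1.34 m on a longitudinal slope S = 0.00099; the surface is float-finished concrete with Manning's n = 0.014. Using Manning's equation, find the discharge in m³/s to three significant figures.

A = (b + z·y)·y = (7.28 + 2.2×1.34)×1.34 = 13.71 m²
P = b + 2y√(1+z²) = 7.28 + 2×1.34×√(1+2.2²) = 13.76 m
R = A/P = 13.71/13.76 = 0.9963 m
Q = (1/n)·A·R^(2/3)·S^(1/2) = (1/0.014) × 13.71 × 0.9963^(2/3) × 0.00099^(1/2) = 30.73 m³/s

30.7 m³/s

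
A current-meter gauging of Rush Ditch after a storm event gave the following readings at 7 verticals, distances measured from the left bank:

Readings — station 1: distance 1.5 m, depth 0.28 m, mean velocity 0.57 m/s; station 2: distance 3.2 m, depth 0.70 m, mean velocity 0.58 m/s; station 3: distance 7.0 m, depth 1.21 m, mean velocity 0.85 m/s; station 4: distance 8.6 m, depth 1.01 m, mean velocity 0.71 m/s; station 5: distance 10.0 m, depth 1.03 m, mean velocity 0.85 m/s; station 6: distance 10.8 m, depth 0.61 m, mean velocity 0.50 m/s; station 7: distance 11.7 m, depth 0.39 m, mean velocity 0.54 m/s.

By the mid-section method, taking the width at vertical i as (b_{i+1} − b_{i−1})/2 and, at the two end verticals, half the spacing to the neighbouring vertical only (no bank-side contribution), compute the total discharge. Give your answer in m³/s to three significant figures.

6.42 m³/s

w_1 = (3.2 − 1.5)/2 = 0.85 m; q_1 = 0.57 × 0.28 × 0.85 = 0.1357 m³/s
w_2 = (7.0 − 1.5)/2 = 2.75 m; q_2 = 0.58 × 0.70 × 2.75 = 1.117 m³/s
w_3 = (8.6 − 3.2)/2 = 2.7 m; q_3 = 0.85 × 1.21 × 2.7 = 2.777 m³/s
w_4 = (10.0 − 7.0)/2 = 1.5 m; q_4 = 0.71 × 1.01 × 1.5 = 1.076 m³/s
w_5 = (10.8 − 8.6)/2 = 1.1 m; q_5 = 0.85 × 1.03 × 1.1 = 0.9631 m³/s
w_6 = (11.7 − 10.0)/2 = 0.85 m; q_6 = 0.50 × 0.61 × 0.85 = 0.2593 m³/s
w_7 = (11.7 − 10.8)/2 = 0.45 m; q_7 = 0.54 × 0.39 × 0.45 = 0.09477 m³/s
Q = Σ qᵢ = 6.422 m³/s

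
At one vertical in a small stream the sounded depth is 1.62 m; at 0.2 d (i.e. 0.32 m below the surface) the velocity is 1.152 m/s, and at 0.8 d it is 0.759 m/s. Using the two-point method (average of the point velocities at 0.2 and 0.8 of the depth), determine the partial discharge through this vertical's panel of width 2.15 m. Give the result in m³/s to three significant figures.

3.33 m³/s

v̄ = (1.152 + 0.759) / 2 = 0.9555 m/s
q = v̄ × d × w = 0.9555 × 1.62 × 2.15 = 3.328 m³/s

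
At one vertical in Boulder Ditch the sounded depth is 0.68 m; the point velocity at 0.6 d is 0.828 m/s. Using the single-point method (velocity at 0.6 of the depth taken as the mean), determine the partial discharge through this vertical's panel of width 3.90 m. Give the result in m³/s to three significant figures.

2.20 m³/s

v̄ = v₀.₆ = 0.828 m/s
q = v̄ × d × w = 0.8280 × 0.68 × 3.90 = 2.196 m³/s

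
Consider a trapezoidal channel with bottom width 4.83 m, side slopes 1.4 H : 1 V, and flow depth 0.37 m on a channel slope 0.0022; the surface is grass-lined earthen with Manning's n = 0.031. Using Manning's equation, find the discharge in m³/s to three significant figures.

A = (b + z·y)·y = (4.83 + 1.4×0.37)×0.37 = 1.979 m²
P = b + 2y√(1+z²) = 4.83 + 2×0.37×√(1+1.4²) = 6.103 m
R = A/P = 1.979/6.103 = 0.3242 m
Q = (1/n)·A·R^(2/3)·S^(1/2) = (1/0.031) × 1.979 × 0.3242^(2/3) × 0.0022^(1/2) = 1.413 m³/s

1.41 m³/s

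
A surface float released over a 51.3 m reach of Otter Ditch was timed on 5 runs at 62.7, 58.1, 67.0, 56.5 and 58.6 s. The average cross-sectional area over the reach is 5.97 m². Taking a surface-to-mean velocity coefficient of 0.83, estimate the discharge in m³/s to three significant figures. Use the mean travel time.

t̄ = (62.7 + 58.1 + 67.0 + 56.5 + 58.6) / 5 = 60.58 s
v_surface = L / t̄ = 51.3 / 60.58 = 0.8468 m/s
v_mean = 0.83 × 0.8468 = 0.7029 m/s
Q = A × v_mean = 5.97 × 0.7029 = 4.196 m³/s

4.20 m³/s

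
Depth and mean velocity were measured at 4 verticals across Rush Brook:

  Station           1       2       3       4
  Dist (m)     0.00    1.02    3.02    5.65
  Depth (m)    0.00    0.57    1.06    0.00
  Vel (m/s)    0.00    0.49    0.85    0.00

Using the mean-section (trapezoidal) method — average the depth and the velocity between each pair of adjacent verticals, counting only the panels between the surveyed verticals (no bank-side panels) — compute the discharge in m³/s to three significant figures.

1.76 m³/s

Panel 1-2: Δb = 1.02 m, d̄ = (0.00+0.57)/2 = 0.285, v̄ = (0.00+0.49)/2 = 0.245 → q = 1.02×0.285×0.245 = 0.07122 m³/s
Panel 2-3: Δb = 2 m, d̄ = (0.57+1.06)/2 = 0.815, v̄ = (0.49+0.85)/2 = 0.67 → q = 2×0.815×0.67 = 1.092 m³/s
Panel 3-4: Δb = 2.63 m, d̄ = (1.06+0.00)/2 = 0.53, v̄ = (0.85+0.00)/2 = 0.425 → q = 2.63×0.53×0.425 = 0.5924 m³/s
Q = Σ q = 1.756 m³/s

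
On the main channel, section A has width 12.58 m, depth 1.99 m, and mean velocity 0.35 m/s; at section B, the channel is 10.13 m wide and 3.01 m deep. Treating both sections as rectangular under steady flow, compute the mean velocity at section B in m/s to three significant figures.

0.287 m/s

Q = A₁V₁ = (12.58×1.99) × 0.35 = 8.762 m³/s
A₂ = 10.13 × 3.01 = 30.49 m²
V₂ = Q/A₂ = 8.762/30.49 = 0.2874 m/s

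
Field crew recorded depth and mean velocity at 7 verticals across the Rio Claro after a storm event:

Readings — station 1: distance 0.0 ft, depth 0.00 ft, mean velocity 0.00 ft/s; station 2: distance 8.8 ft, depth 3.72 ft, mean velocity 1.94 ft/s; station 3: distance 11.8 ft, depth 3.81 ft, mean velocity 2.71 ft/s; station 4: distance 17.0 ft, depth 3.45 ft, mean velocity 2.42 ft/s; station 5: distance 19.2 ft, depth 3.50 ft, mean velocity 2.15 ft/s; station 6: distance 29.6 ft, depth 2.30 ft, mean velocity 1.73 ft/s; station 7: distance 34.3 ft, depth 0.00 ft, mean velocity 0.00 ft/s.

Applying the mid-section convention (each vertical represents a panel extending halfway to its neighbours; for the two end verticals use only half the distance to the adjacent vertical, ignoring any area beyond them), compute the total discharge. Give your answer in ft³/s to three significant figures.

w_2 = (11.8 − 0.0)/2 = 5.9 ft; q_2 = 1.94 × 3.72 × 5.9 = 42.58 ft³/s
w_3 = (17.0 − 8.8)/2 = 4.1 ft; q_3 = 2.71 × 3.81 × 4.1 = 42.33 ft³/s
w_4 = (19.2 − 11.8)/2 = 3.7 ft; q_4 = 2.42 × 3.45 × 3.7 = 30.89 ft³/s
w_5 = (29.6 − 17.0)/2 = 6.3 ft; q_5 = 2.15 × 3.50 × 6.3 = 47.41 ft³/s
w_6 = (34.3 − 19.2)/2 = 7.55 ft; q_6 = 1.73 × 2.30 × 7.55 = 30.04 ft³/s
Stations 1, 7 contribute zero (depth or velocity is 0).
Q = Σ qᵢ = 193.3 ft³/s

193 ft³/s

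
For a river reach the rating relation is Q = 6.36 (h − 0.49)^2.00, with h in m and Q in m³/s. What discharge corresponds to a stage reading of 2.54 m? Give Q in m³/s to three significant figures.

26.7 m³/s

Q = 6.36 × (2.54 − 0.49)^2.00 = 6.36 × 2.05^2.00 = 26.73 m³/s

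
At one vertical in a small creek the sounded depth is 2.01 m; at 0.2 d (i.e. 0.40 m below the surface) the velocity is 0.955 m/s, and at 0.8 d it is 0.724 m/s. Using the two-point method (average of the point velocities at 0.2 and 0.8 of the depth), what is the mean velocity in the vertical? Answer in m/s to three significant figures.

v̄ = (0.955 + 0.724) / 2 = 0.8395 m/s

0.840 m/s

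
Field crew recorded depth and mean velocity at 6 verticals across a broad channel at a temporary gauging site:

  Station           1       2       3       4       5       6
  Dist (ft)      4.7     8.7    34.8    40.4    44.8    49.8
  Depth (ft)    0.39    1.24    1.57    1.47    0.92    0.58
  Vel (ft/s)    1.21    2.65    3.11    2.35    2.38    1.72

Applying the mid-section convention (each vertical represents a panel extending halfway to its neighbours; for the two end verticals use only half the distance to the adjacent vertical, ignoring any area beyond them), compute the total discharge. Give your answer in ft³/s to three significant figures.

w_1 = (8.7 − 4.7)/2 = 2 ft; q_1 = 1.21 × 0.39 × 2 = 0.9438 ft³/s
w_2 = (34.8 − 4.7)/2 = 15.05 ft; q_2 = 2.65 × 1.24 × 15.05 = 49.45 ft³/s
w_3 = (40.4 − 8.7)/2 = 15.85 ft; q_3 = 3.11 × 1.57 × 15.85 = 77.39 ft³/s
w_4 = (44.8 − 34.8)/2 = 5 ft; q_4 = 2.35 × 1.47 × 5 = 17.27 ft³/s
w_5 = (49.8 − 40.4)/2 = 4.7 ft; q_5 = 2.38 × 0.92 × 4.7 = 10.29 ft³/s
w_6 = (49.8 − 44.8)/2 = 2.5 ft; q_6 = 1.72 × 0.58 × 2.5 = 2.494 ft³/s
Q = Σ qᵢ = 157.8 ft³/s

158 ft³/s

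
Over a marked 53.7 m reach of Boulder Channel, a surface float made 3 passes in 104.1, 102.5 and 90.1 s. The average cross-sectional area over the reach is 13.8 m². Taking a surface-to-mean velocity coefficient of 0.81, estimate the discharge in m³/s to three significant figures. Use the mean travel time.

t̄ = (104.1 + 102.5 + 90.1) / 3 = 98.9 s
v_surface = L / t̄ = 53.7 / 98.9 = 0.5430 m/s
v_mean = 0.81 × 0.5430 = 0.4398 m/s
Q = A × v_mean = 13.8 × 0.4398 = 6.069 m³/s

6.07 m³/s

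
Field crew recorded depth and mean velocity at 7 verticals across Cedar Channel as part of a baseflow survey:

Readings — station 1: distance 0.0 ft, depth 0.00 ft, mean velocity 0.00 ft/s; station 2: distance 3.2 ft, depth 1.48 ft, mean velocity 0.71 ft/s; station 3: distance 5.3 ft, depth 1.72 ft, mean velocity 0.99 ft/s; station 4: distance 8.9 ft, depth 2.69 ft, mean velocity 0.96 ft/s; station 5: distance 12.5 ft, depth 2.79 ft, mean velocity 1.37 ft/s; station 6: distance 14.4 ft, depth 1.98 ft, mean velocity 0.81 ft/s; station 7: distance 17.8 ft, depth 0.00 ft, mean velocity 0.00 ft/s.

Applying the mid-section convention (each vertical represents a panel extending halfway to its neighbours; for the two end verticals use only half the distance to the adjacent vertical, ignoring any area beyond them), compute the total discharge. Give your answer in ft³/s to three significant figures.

31.7 ft³/s

w_2 = (5.3 − 0.0)/2 = 2.65 ft; q_2 = 0.71 × 1.48 × 2.65 = 2.785 ft³/s
w_3 = (8.9 − 3.2)/2 = 2.85 ft; q_3 = 0.99 × 1.72 × 2.85 = 4.853 ft³/s
w_4 = (12.5 − 5.3)/2 = 3.6 ft; q_4 = 0.96 × 2.69 × 3.6 = 9.297 ft³/s
w_5 = (14.4 − 8.9)/2 = 2.75 ft; q_5 = 1.37 × 2.79 × 2.75 = 10.51 ft³/s
w_6 = (17.8 − 12.5)/2 = 2.65 ft; q_6 = 0.81 × 1.98 × 2.65 = 4.250 ft³/s
Stations 1, 7 contribute zero (depth or velocity is 0).
Q = Σ qᵢ = 31.70 ft³/s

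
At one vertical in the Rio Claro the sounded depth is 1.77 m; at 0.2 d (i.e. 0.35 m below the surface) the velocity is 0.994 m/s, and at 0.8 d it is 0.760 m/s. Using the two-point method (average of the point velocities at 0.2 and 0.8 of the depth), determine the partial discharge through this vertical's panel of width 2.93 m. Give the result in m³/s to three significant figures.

4.55 m³/s

v̄ = (0.994 + 0.760) / 2 = 0.8770 m/s
q = v̄ × d × w = 0.8770 × 1.77 × 2.93 = 4.548 m³/s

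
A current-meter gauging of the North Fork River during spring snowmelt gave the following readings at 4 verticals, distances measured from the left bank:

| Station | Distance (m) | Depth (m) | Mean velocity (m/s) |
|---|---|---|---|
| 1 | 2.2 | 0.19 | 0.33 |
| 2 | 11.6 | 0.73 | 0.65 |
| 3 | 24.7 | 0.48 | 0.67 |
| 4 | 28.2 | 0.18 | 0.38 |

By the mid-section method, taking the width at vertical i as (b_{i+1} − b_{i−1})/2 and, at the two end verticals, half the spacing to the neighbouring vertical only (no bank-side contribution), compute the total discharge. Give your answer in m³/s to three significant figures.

w_1 = (11.6 − 2.2)/2 = 4.7 m; q_1 = 0.33 × 0.19 × 4.7 = 0.2947 m³/s
w_2 = (24.7 − 2.2)/2 = 11.25 m; q_2 = 0.65 × 0.73 × 11.25 = 5.338 m³/s
w_3 = (28.2 − 11.6)/2 = 8.3 m; q_3 = 0.67 × 0.48 × 8.3 = 2.669 m³/s
w_4 = (28.2 − 24.7)/2 = 1.75 m; q_4 = 0.38 × 0.18 × 1.75 = 0.1197 m³/s
Q = Σ qᵢ = 8.422 m³/s

8.42 m³/s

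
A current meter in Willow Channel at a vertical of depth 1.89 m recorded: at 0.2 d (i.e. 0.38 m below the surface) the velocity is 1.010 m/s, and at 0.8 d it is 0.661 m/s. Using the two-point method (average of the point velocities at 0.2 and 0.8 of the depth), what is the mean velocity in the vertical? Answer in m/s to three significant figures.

0.836 m/s

v̄ = (1.010 + 0.661) / 2 = 0.8355 m/s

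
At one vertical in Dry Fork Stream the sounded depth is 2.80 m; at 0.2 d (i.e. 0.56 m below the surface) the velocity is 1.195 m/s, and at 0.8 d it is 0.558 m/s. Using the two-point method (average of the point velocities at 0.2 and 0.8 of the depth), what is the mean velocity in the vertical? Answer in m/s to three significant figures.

0.877 m/s

v̄ = (1.195 + 0.558) / 2 = 0.8765 m/s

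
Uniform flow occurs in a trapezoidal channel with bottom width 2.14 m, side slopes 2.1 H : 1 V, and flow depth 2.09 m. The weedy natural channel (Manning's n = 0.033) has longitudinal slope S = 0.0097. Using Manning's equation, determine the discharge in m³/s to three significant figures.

A = (b + z·y)·y = (2.14 + 2.1×2.09)×2.09 = 13.65 m²
P = b + 2y√(1+z²) = 2.14 + 2×2.09×√(1+2.1²) = 11.86 m
R = A/P = 13.65/11.86 = 1.150 m
Q = (1/n)·A·R^(2/3)·S^(1/2) = (1/0.033) × 13.65 × 1.150^(2/3) × 0.0097^(1/2) = 44.71 m³/s

44.7 m³/s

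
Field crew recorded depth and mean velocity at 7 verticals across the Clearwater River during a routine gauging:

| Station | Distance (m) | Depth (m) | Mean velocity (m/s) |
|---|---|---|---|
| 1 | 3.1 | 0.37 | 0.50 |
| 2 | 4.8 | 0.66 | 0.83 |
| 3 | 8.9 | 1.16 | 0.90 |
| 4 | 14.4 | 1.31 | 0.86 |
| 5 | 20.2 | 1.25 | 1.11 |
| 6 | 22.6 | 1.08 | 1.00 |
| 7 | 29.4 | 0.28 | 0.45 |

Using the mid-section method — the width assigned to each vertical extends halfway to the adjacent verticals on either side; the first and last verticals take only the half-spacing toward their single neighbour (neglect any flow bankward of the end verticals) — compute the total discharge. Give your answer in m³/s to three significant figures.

w_1 = (4.8 − 3.1)/2 = 0.85 m; q_1 = 0.50 × 0.37 × 0.85 = 0.1573 m³/s
w_2 = (8.9 − 3.1)/2 = 2.9 m; q_2 = 0.83 × 0.66 × 2.9 = 1.589 m³/s
w_3 = (14.4 − 4.8)/2 = 4.8 m; q_3 = 0.90 × 1.16 × 4.8 = 5.011 m³/s
w_4 = (20.2 − 8.9)/2 = 5.65 m; q_4 = 0.86 × 1.31 × 5.65 = 6.365 m³/s
w_5 = (22.6 − 14.4)/2 = 4.1 m; q_5 = 1.11 × 1.25 × 4.1 = 5.689 m³/s
w_6 = (29.4 − 20.2)/2 = 4.6 m; q_6 = 1.00 × 1.08 × 4.6 = 4.968 m³/s
w_7 = (29.4 − 22.6)/2 = 3.4 m; q_7 = 0.45 × 0.28 × 3.4 = 0.4284 m³/s
Q = Σ qᵢ = 24.21 m³/s

24.2 m³/s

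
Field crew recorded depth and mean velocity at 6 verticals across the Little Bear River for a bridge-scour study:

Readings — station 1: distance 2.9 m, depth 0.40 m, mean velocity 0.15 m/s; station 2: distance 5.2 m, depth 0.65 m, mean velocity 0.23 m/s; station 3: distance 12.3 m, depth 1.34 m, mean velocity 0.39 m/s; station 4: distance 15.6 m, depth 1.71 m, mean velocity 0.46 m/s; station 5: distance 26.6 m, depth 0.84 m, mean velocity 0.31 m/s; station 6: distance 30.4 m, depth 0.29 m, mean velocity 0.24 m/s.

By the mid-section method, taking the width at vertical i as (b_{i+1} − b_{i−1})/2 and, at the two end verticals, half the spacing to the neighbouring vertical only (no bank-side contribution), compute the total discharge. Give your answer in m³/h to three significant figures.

40200 m³/h

w_1 = (5.2 − 2.9)/2 = 1.15 m; q_1 = 0.15 × 0.40 × 1.15 = 0.06900 m³/s
w_2 = (12.3 − 2.9)/2 = 4.7 m; q_2 = 0.23 × 0.65 × 4.7 = 0.7027 m³/s
w_3 = (15.6 − 5.2)/2 = 5.2 m; q_3 = 0.39 × 1.34 × 5.2 = 2.718 m³/s
w_4 = (26.6 − 12.3)/2 = 7.15 m; q_4 = 0.46 × 1.71 × 7.15 = 5.624 m³/s
w_5 = (30.4 − 15.6)/2 = 7.4 m; q_5 = 0.31 × 0.84 × 7.4 = 1.927 m³/s
w_6 = (30.4 − 26.6)/2 = 1.9 m; q_6 = 0.24 × 0.29 × 1.9 = 0.1322 m³/s
Q = Σ qᵢ = 11.17 m³/s
= 11.17 × 3600 = 40220 m³/h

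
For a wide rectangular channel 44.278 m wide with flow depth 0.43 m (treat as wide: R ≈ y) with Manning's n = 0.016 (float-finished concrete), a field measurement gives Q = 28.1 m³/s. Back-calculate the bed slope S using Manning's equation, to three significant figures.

A = b·y = 44.278 × 0.43 = 19.04 m²
Wide channel: R ≈ y = 0.43 m
S = (Q·n / (1·A·R^(2/3)))² = (28.1×0.016 / (1×19.04×0.5697))² = 0.001718

0.00172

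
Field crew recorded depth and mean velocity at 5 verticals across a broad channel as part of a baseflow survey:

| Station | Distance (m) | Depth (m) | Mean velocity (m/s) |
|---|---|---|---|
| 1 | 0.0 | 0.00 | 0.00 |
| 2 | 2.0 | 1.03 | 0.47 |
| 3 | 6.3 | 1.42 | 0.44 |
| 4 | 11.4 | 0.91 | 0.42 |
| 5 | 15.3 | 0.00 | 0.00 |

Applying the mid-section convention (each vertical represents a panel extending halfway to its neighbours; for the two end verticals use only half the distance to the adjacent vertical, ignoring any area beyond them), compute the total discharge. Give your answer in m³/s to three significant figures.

w_2 = (6.3 − 0.0)/2 = 3.15 m; q_2 = 0.47 × 1.03 × 3.15 = 1.525 m³/s
w_3 = (11.4 − 2.0)/2 = 4.7 m; q_3 = 0.44 × 1.42 × 4.7 = 2.937 m³/s
w_4 = (15.3 − 6.3)/2 = 4.5 m; q_4 = 0.42 × 0.91 × 4.5 = 1.720 m³/s
Stations 1, 5 contribute zero (depth or velocity is 0).
Q = Σ qᵢ = 6.181 m³/s

6.18 m³/s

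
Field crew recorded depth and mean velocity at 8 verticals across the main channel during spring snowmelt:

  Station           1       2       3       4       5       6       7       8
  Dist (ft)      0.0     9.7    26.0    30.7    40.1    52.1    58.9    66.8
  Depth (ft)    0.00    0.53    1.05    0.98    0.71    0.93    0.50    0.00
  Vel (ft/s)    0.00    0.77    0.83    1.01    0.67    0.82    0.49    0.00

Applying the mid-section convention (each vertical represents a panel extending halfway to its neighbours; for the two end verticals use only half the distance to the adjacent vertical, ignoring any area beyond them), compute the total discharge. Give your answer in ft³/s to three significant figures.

35.5 ft³/s

w_2 = (26.0 − 0.0)/2 = 13 ft; q_2 = 0.77 × 0.53 × 13 = 5.305 ft³/s
w_3 = (30.7 − 9.7)/2 = 10.5 ft; q_3 = 0.83 × 1.05 × 10.5 = 9.151 ft³/s
w_4 = (40.1 − 26.0)/2 = 7.05 ft; q_4 = 1.01 × 0.98 × 7.05 = 6.978 ft³/s
w_5 = (52.1 − 30.7)/2 = 10.7 ft; q_5 = 0.67 × 0.71 × 10.7 = 5.090 ft³/s
w_6 = (58.9 − 40.1)/2 = 9.4 ft; q_6 = 0.82 × 0.93 × 9.4 = 7.168 ft³/s
w_7 = (66.8 − 52.1)/2 = 7.35 ft; q_7 = 0.49 × 0.50 × 7.35 = 1.801 ft³/s
Stations 1, 8 contribute zero (depth or velocity is 0).
Q = Σ qᵢ = 35.49 ft³/s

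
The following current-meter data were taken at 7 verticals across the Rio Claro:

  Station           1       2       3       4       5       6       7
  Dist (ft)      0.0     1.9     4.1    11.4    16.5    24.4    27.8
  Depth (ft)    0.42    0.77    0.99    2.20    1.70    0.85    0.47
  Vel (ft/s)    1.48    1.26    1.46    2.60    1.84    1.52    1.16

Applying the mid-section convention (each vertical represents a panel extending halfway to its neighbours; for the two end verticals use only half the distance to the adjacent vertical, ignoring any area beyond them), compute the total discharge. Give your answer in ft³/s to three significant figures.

w_1 = (1.9 − 0.0)/2 = 0.95 ft; q_1 = 1.48 × 0.42 × 0.95 = 0.5905 ft³/s
w_2 = (4.1 − 0.0)/2 = 2.05 ft; q_2 = 1.26 × 0.77 × 2.05 = 1.989 ft³/s
w_3 = (11.4 − 1.9)/2 = 4.75 ft; q_3 = 1.46 × 0.99 × 4.75 = 6.866 ft³/s
w_4 = (16.5 − 4.1)/2 = 6.2 ft; q_4 = 2.60 × 2.20 × 6.2 = 35.46 ft³/s
w_5 = (24.4 − 11.4)/2 = 6.5 ft; q_5 = 1.84 × 1.70 × 6.5 = 20.33 ft³/s
w_6 = (27.8 − 16.5)/2 = 5.65 ft; q_6 = 1.52 × 0.85 × 5.65 = 7.300 ft³/s
w_7 = (27.8 − 24.4)/2 = 1.7 ft; q_7 = 1.16 × 0.47 × 1.7 = 0.9268 ft³/s
Q = Σ qᵢ = 73.47 ft³/s

73.5 ft³/s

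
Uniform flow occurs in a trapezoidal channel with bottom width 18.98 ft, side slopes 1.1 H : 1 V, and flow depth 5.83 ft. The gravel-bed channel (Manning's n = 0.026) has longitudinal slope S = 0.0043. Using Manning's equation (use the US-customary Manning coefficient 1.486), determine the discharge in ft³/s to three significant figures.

1420 ft³/s

A = (b + z·y)·y = (18.98 + 1.1×5.83)×5.83 = 148.0 ft²
P = b + 2y√(1+z²) = 18.98 + 2×5.83×√(1+1.1²) = 36.31 ft
R = A/P = 148.0/36.31 = 4.077 ft
Q = (1.486/n)·A·R^(2/3)·S^(1/2) = (1.486/0.026) × 148.0 × 4.077^(2/3) × 0.0043^(1/2) = 1416 ft³/s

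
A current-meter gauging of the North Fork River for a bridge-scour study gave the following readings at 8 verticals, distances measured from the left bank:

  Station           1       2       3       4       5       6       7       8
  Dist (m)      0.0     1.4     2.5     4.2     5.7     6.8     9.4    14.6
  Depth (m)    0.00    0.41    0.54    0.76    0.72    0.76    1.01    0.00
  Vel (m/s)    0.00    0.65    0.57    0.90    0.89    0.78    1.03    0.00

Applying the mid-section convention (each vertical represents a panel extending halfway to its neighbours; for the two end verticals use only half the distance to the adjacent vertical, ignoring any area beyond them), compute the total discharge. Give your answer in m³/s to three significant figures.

w_2 = (2.5 − 0.0)/2 = 1.25 m; q_2 = 0.65 × 0.41 × 1.25 = 0.3331 m³/s
w_3 = (4.2 − 1.4)/2 = 1.4 m; q_3 = 0.57 × 0.54 × 1.4 = 0.4309 m³/s
w_4 = (5.7 − 2.5)/2 = 1.6 m; q_4 = 0.90 × 0.76 × 1.6 = 1.094 m³/s
w_5 = (6.8 − 4.2)/2 = 1.3 m; q_5 = 0.89 × 0.72 × 1.3 = 0.8330 m³/s
w_6 = (9.4 − 5.7)/2 = 1.85 m; q_6 = 0.78 × 0.76 × 1.85 = 1.097 m³/s
w_7 = (14.6 − 6.8)/2 = 3.9 m; q_7 = 1.03 × 1.01 × 3.9 = 4.057 m³/s
Stations 1, 8 contribute zero (depth or velocity is 0).
Q = Σ qᵢ = 7.845 m³/s

7.85 m³/s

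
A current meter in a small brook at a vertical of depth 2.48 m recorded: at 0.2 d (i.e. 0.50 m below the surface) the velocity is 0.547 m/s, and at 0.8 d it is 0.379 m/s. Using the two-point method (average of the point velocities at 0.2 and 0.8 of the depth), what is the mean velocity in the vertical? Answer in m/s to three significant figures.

0.463 m/s

v̄ = (0.547 + 0.379) / 2 = 0.4630 m/s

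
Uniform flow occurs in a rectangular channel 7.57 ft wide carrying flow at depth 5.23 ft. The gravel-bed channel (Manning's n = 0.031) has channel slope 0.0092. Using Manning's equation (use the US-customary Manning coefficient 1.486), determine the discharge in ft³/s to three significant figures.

A = b·y = 7.57 × 5.23 = 39.59 ft²
P = b + 2y = 7.57 + 2×5.23 = 18.03 ft
R = A/P = 39.59/18.03 = 2.196 ft
Q = (1.486/n)·A·R^(2/3)·S^(1/2) = (1.486/0.031) × 39.59 × 2.196^(2/3) × 0.0092^(1/2) = 307.5 ft³/s

308 ft³/s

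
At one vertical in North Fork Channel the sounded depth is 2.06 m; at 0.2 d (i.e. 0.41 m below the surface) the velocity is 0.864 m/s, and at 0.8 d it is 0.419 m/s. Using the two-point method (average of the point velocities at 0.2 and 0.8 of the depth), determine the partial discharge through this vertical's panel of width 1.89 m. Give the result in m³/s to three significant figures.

v̄ = (0.864 + 0.419) / 2 = 0.6415 m/s
q = v̄ × d × w = 0.6415 × 2.06 × 1.89 = 2.498 m³/s

2.50 m³/s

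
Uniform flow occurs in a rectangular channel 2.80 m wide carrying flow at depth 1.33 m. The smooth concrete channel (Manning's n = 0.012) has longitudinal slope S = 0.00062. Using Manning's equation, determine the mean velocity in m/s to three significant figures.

A = b·y = 2.80 × 1.33 = 3.724 m²
P = b + 2y = 2.80 + 2×1.33 = 5.460 m
R = A/P = 3.724/5.460 = 0.6821 m
Q = (1/n)·A·R^(2/3)·S^(1/2) = (1/0.012) × 3.724 × 0.6821^(2/3) × 0.00062^(1/2) = 5.987 m³/s
V = Q/A = 5.987/3.724 = 1.608 m/s

1.61 m/s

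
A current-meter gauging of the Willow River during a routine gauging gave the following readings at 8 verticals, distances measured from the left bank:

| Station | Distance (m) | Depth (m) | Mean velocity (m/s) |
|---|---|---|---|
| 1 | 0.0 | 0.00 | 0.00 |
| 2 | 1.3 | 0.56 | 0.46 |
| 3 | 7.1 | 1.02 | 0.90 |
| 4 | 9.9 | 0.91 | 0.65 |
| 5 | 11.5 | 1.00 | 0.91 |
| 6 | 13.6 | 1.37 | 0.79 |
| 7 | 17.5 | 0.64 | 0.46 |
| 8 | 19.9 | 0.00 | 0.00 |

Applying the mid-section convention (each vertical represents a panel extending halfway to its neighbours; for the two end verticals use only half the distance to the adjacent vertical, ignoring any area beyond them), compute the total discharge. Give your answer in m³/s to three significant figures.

w_2 = (7.1 − 0.0)/2 = 3.55 m; q_2 = 0.46 × 0.56 × 3.55 = 0.9145 m³/s
w_3 = (9.9 − 1.3)/2 = 4.3 m; q_3 = 0.90 × 1.02 × 4.3 = 3.947 m³/s
w_4 = (11.5 − 7.1)/2 = 2.2 m; q_4 = 0.65 × 0.91 × 2.2 = 1.301 m³/s
w_5 = (13.6 − 9.9)/2 = 1.85 m; q_5 = 0.91 × 1.00 × 1.85 = 1.684 m³/s
w_6 = (17.5 − 11.5)/2 = 3 m; q_6 = 0.79 × 1.37 × 3 = 3.247 m³/s
w_7 = (19.9 − 13.6)/2 = 3.15 m; q_7 = 0.46 × 0.64 × 3.15 = 0.9274 m³/s
Stations 1, 8 contribute zero (depth or velocity is 0).
Q = Σ qᵢ = 12.02 m³/s

12.0 m³/s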